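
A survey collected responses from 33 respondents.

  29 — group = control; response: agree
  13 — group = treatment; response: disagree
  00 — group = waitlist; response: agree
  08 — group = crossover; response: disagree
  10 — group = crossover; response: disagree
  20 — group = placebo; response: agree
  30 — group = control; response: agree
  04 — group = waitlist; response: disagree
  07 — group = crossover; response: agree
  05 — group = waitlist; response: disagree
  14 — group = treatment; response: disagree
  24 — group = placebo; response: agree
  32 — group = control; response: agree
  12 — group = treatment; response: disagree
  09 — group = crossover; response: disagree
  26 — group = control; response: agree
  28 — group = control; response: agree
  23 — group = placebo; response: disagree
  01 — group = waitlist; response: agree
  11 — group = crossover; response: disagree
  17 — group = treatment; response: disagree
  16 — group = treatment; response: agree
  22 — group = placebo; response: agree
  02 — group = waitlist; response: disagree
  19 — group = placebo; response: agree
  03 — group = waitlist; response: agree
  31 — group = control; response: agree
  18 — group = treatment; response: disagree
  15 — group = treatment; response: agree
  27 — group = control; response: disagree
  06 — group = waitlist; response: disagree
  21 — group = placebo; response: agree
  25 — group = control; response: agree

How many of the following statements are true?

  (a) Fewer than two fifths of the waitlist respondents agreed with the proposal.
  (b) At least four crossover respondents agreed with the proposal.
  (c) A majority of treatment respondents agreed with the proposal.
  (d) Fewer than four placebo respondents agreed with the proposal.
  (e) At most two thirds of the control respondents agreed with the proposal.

0

(a) waitlist: |A| = 7, |A ∩ B| = 3; needs |A ∩ B| / |A| < 2/5 — false.
(b) crossover: |A| = 5, |A ∩ B| = 1; needs |A ∩ B| ≥ 4 — false.
(c) treatment: |A| = 7, |A ∩ B| = 2; needs |A ∩ B| > |A ∖ B| — false.
(d) placebo: |A| = 6, |A ∩ B| = 5; needs |A ∩ B| < 4 — false.
(e) control: |A| = 8, |A ∩ B| = 7; needs |A ∩ B| / |A| ≤ 2/3 — false.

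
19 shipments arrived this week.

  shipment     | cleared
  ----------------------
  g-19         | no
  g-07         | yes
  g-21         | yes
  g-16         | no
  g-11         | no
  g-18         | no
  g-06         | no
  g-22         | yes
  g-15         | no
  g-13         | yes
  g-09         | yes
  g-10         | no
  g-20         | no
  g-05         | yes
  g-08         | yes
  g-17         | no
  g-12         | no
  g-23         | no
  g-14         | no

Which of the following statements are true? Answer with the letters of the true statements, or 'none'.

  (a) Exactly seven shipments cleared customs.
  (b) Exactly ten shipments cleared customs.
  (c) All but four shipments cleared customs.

(a)

|A| = 19, |A ∩ B| = 7, |A ∖ B| = 12.
(a) |A ∩ B| = 7: holds.
(b) |A ∩ B| = 10: fails.
(c) |A ∖ B| = 4: fails.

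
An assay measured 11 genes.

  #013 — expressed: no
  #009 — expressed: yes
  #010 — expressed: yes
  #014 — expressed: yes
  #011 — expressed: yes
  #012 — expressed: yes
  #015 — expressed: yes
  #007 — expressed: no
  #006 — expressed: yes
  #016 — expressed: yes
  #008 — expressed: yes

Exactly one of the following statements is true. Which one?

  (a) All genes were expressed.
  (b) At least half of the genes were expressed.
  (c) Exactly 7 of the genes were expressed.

(b)

|A| = 11, |A ∩ B| = 9, |A ∖ B| = 2.
(a) requires A ⊆ B, i.e. every element of A is in B (|A ∖ B| = 0): false.
(b) requires |A ∩ B| ≥ |A ∖ B|: true.
(c) requires |A ∩ B| = 7: false.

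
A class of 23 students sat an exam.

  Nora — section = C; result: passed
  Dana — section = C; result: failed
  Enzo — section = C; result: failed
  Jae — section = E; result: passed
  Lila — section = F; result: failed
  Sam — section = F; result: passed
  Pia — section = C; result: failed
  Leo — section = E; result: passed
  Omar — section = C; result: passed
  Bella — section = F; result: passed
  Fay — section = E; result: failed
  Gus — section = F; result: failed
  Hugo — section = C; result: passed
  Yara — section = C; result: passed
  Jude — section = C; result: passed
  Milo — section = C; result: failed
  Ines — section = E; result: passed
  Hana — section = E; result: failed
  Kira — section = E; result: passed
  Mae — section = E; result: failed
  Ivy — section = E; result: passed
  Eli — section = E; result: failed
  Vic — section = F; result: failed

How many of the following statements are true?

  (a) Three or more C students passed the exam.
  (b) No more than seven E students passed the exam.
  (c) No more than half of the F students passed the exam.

(a) C: |A| = 9, |A ∩ B| = 5; needs |A ∩ B| ≥ 3 — true.
(b) E: |A| = 9, |A ∩ B| = 5; needs |A ∩ B| ≤ 7 — true.
(c) F: |A| = 5, |A ∩ B| = 2; needs |A ∩ B| ≤ |A ∖ B| — true.

3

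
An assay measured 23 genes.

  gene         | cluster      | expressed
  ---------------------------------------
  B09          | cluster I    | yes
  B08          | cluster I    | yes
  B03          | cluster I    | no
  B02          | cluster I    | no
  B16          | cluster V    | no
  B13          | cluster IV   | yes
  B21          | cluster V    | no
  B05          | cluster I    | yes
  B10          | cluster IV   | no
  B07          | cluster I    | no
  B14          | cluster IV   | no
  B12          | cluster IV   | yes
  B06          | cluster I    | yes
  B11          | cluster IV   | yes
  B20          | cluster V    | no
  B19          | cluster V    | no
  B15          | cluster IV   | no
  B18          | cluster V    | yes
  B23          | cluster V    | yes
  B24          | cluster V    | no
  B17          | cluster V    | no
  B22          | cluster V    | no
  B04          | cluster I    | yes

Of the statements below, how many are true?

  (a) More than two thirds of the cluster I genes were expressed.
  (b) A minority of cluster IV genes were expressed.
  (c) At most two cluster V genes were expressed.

1

(a) cluster I: |A| = 8, |A ∩ B| = 5; needs |A ∩ B| / |A| > 2/3 — false.
(b) cluster IV: |A| = 6, |A ∩ B| = 3; needs |A ∩ B| < |A ∖ B| — false.
(c) cluster V: |A| = 9, |A ∩ B| = 2; needs |A ∩ B| ≤ 2 — true.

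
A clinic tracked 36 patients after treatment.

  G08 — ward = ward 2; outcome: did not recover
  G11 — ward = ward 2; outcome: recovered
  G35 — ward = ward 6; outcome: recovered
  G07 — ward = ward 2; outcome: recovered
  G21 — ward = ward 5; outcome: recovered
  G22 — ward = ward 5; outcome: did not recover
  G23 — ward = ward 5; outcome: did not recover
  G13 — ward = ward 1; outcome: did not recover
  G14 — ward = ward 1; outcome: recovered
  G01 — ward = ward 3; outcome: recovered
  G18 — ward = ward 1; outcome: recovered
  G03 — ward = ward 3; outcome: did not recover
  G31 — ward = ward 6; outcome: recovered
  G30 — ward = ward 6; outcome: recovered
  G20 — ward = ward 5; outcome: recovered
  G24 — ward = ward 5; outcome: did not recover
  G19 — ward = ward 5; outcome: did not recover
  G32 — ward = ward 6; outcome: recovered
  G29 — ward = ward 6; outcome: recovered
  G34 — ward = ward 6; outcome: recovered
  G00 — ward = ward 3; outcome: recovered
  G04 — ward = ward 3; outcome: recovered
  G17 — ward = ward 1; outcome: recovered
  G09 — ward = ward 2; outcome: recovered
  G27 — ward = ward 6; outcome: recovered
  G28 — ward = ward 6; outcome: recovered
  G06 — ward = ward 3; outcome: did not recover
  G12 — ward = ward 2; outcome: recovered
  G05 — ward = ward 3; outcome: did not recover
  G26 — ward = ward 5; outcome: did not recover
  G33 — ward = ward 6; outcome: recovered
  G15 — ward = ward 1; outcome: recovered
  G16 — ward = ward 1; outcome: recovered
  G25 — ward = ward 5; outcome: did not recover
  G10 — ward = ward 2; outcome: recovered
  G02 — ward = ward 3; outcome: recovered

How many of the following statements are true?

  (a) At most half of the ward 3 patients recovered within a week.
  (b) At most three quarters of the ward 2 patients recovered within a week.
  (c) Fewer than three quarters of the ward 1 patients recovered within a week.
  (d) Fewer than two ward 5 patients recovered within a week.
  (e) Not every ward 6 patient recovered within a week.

0

(a) ward 3: |A| = 7, |A ∩ B| = 4; needs |A ∩ B| ≤ |A ∖ B| — false.
(b) ward 2: |A| = 6, |A ∩ B| = 5; needs |A ∩ B| / |A| ≤ 3/4 — false.
(c) ward 1: |A| = 6, |A ∩ B| = 5; needs |A ∩ B| / |A| < 3/4 — false.
(d) ward 5: |A| = 8, |A ∩ B| = 2; needs |A ∩ B| < 2 — false.
(e) ward 6: |A| = 9, |A ∩ B| = 9; needs A ⊄ B (|A ∖ B| ≥ 1) — false.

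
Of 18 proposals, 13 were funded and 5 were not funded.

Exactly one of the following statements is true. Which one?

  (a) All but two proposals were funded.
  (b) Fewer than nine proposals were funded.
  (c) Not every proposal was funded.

|A| = 18, |A ∩ B| = 13, |A ∖ B| = 5.
(a) requires |A ∖ B| = 2: false.
(b) requires |A ∩ B| < 9: false.
(c) requires A ⊄ B (|A ∖ B| ≥ 1): true.

(c)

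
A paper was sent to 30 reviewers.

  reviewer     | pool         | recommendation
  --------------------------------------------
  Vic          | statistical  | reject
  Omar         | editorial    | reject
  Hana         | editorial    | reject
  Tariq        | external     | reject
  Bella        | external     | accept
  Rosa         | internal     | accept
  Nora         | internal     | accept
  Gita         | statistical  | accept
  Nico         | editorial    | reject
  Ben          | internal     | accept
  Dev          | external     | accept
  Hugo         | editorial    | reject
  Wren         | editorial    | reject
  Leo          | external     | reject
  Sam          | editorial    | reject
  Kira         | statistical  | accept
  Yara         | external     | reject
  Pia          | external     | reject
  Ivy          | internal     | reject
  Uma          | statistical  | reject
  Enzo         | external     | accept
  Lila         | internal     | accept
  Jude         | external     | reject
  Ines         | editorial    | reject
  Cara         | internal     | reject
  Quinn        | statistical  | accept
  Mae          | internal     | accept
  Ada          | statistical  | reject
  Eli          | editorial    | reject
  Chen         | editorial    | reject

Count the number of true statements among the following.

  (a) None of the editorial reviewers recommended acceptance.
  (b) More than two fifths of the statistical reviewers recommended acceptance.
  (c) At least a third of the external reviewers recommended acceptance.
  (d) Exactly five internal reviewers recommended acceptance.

4

(a) editorial: |A| = 9, |A ∩ B| = 0; needs A ∩ B = ∅ (|A ∩ B| = 0) — true.
(b) statistical: |A| = 6, |A ∩ B| = 3; needs |A ∩ B| / |A| > 2/5 — true.
(c) external: |A| = 8, |A ∩ B| = 3; needs |A ∩ B| / |A| ≥ 1/3 — true.
(d) internal: |A| = 7, |A ∩ B| = 5; needs |A ∩ B| = 5 — true.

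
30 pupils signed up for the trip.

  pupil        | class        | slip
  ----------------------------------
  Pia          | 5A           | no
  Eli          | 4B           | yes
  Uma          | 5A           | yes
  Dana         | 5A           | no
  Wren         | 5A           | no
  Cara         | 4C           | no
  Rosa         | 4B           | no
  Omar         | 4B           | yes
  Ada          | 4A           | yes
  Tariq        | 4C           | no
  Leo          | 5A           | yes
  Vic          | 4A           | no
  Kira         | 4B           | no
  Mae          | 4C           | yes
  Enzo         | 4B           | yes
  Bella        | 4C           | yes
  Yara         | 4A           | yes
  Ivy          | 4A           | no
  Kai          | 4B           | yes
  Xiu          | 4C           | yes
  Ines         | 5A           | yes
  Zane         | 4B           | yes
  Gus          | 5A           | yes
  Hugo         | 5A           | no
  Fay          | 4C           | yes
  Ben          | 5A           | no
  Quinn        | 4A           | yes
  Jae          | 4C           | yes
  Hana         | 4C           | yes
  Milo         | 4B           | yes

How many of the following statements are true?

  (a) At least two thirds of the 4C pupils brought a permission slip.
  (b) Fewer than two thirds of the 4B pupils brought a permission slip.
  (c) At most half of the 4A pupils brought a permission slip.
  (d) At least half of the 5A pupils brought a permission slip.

(a) 4C: |A| = 8, |A ∩ B| = 6; needs |A ∩ B| / |A| ≥ 2/3 — true.
(b) 4B: |A| = 8, |A ∩ B| = 6; needs |A ∩ B| / |A| < 2/3 — false.
(c) 4A: |A| = 5, |A ∩ B| = 3; needs |A ∩ B| ≤ |A ∖ B| — false.
(d) 5A: |A| = 9, |A ∩ B| = 4; needs |A ∩ B| ≥ |A ∖ B| — false.

1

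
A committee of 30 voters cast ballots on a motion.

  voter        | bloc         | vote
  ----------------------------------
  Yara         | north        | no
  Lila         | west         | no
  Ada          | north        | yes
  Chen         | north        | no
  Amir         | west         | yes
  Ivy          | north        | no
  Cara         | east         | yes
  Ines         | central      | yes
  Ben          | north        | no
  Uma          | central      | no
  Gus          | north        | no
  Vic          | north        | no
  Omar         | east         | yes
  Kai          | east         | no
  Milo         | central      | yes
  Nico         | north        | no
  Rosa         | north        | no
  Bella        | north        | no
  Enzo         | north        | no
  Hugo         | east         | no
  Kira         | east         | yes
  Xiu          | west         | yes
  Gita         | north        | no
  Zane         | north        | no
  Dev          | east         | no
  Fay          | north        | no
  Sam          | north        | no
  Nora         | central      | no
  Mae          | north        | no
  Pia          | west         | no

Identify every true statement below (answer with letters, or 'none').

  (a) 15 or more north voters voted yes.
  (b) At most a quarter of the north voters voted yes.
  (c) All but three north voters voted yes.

(b)

|A| = 16, |A ∩ B| = 1, |A ∖ B| = 15.
(a) |A ∩ B| ≥ 15: fails.
(b) |A ∩ B| / |A| ≤ 1/4: holds.
(c) |A ∖ B| = 3: fails.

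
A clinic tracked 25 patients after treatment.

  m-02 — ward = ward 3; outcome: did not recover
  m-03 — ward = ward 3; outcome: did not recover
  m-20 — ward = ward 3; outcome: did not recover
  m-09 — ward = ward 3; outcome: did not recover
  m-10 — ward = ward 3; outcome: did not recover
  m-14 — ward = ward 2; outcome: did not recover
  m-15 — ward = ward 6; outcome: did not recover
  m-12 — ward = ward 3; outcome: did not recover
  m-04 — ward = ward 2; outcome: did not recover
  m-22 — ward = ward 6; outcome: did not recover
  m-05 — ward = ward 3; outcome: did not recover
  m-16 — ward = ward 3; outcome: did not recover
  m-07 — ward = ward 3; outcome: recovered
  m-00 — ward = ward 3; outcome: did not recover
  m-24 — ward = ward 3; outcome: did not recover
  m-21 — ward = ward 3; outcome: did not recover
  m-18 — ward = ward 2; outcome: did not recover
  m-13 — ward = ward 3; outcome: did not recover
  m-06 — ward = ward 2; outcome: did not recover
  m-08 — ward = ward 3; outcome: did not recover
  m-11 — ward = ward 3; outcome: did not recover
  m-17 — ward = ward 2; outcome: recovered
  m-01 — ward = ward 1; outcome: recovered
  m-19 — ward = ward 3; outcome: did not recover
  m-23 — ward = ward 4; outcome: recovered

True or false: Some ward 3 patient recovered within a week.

True

Truth condition: A ∩ B ≠ ∅ (|A ∩ B| ≥ 1).
|A| = 16, |A ∩ B| = 1, |A ∖ B| = 15.
So the statement is true.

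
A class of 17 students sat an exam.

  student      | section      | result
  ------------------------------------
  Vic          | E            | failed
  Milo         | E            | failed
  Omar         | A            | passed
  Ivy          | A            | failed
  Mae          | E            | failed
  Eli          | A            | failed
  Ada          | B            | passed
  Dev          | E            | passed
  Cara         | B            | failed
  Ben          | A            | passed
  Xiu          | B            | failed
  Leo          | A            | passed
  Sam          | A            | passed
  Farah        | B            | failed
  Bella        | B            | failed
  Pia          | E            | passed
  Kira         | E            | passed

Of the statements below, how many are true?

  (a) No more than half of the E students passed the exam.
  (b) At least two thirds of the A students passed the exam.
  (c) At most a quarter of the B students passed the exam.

3

(a) E: |A| = 6, |A ∩ B| = 3; needs |A ∩ B| ≤ |A ∖ B| — true.
(b) A: |A| = 6, |A ∩ B| = 4; needs |A ∩ B| / |A| ≥ 2/3 — true.
(c) B: |A| = 5, |A ∩ B| = 1; needs |A ∩ B| / |A| ≤ 1/4 — true.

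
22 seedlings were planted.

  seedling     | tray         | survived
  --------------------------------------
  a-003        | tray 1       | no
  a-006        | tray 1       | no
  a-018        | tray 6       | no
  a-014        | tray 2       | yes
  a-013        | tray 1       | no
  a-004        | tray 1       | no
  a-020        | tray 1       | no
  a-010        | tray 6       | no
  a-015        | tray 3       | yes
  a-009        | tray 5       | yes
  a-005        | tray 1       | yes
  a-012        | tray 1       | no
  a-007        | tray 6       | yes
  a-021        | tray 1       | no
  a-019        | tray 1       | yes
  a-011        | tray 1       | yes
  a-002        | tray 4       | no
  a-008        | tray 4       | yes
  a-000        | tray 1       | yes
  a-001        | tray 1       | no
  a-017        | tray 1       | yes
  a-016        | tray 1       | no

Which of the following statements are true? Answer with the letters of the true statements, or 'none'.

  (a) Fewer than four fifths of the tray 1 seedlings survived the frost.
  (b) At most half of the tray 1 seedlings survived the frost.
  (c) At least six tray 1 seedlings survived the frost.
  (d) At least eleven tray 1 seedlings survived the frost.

|A| = 14, |A ∩ B| = 5, |A ∖ B| = 9.
(a) |A ∩ B| / |A| < 4/5: holds.
(b) |A ∩ B| ≤ |A ∖ B|: holds.
(c) |A ∩ B| ≥ 6: fails.
(d) |A ∩ B| ≥ 11: fails.

(a), (b)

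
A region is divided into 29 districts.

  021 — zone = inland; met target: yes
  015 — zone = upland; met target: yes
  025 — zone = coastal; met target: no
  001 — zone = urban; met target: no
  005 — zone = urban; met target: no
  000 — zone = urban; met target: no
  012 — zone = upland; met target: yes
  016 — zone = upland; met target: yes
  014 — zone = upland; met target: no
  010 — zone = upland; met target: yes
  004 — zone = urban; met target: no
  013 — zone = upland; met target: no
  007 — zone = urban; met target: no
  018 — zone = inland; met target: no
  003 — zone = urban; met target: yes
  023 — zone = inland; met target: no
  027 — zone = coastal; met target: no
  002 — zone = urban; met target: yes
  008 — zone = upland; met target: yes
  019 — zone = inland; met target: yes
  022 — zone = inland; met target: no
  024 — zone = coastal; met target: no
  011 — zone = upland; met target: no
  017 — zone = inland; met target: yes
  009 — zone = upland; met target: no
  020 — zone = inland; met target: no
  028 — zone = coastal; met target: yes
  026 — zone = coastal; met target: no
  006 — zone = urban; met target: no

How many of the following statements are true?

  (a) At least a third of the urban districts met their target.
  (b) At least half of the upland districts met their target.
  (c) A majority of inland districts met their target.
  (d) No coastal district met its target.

1

(a) urban: |A| = 8, |A ∩ B| = 2; needs |A ∩ B| / |A| ≥ 1/3 — false.
(b) upland: |A| = 9, |A ∩ B| = 5; needs |A ∩ B| ≥ |A ∖ B| — true.
(c) inland: |A| = 7, |A ∩ B| = 3; needs |A ∩ B| > |A ∖ B| — false.
(d) coastal: |A| = 5, |A ∩ B| = 1; needs A ∩ B = ∅ (|A ∩ B| = 0) — false.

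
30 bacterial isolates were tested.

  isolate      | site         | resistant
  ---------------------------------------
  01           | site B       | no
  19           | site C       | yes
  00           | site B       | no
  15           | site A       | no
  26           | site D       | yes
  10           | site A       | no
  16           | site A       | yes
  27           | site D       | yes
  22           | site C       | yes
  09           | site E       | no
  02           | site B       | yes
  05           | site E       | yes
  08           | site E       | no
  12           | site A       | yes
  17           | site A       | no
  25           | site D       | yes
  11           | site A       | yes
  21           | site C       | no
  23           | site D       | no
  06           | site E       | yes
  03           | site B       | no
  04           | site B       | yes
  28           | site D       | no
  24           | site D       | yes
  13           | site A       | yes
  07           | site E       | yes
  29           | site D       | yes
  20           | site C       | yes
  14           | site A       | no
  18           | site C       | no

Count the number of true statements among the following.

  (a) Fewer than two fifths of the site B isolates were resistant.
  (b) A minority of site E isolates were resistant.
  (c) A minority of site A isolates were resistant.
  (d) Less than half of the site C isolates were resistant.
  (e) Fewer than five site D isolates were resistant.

0

(a) site B: |A| = 5, |A ∩ B| = 2; needs |A ∩ B| / |A| < 2/5 — false.
(b) site E: |A| = 5, |A ∩ B| = 3; needs |A ∩ B| < |A ∖ B| — false.
(c) site A: |A| = 8, |A ∩ B| = 4; needs |A ∩ B| < |A ∖ B| — false.
(d) site C: |A| = 5, |A ∩ B| = 3; needs |A ∩ B| < |A ∖ B| — false.
(e) site D: |A| = 7, |A ∩ B| = 5; needs |A ∩ B| < 5 — false.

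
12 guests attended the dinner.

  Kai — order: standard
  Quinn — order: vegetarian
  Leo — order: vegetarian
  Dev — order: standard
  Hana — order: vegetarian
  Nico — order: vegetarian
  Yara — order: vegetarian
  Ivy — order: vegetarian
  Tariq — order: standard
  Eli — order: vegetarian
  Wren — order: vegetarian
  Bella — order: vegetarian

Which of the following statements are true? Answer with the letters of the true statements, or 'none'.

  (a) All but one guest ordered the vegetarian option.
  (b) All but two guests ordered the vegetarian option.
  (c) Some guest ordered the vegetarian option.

(c)

|A| = 12, |A ∩ B| = 9, |A ∖ B| = 3.
(a) |A ∖ B| = 1: fails.
(b) |A ∖ B| = 2: fails.
(c) A ∩ B ≠ ∅ (|A ∩ B| ≥ 1): holds.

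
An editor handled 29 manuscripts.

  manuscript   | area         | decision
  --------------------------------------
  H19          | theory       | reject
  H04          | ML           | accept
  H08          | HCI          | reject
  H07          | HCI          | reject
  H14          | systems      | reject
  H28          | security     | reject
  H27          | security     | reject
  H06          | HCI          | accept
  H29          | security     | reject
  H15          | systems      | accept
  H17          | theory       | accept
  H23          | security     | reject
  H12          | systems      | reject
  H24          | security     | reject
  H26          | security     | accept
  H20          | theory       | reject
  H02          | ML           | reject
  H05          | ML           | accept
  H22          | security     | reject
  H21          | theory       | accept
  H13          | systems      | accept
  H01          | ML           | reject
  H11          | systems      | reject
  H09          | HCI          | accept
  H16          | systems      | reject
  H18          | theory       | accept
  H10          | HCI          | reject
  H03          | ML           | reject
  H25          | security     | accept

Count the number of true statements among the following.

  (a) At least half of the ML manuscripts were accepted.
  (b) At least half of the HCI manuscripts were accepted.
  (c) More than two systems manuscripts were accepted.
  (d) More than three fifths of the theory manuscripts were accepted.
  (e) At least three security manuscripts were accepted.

0

(a) ML: |A| = 5, |A ∩ B| = 2; needs |A ∩ B| ≥ |A ∖ B| — false.
(b) HCI: |A| = 5, |A ∩ B| = 2; needs |A ∩ B| ≥ |A ∖ B| — false.
(c) systems: |A| = 6, |A ∩ B| = 2; needs |A ∩ B| > 2 — false.
(d) theory: |A| = 5, |A ∩ B| = 3; needs |A ∩ B| / |A| > 3/5 — false.
(e) security: |A| = 8, |A ∩ B| = 2; needs |A ∩ B| ≥ 3 — false.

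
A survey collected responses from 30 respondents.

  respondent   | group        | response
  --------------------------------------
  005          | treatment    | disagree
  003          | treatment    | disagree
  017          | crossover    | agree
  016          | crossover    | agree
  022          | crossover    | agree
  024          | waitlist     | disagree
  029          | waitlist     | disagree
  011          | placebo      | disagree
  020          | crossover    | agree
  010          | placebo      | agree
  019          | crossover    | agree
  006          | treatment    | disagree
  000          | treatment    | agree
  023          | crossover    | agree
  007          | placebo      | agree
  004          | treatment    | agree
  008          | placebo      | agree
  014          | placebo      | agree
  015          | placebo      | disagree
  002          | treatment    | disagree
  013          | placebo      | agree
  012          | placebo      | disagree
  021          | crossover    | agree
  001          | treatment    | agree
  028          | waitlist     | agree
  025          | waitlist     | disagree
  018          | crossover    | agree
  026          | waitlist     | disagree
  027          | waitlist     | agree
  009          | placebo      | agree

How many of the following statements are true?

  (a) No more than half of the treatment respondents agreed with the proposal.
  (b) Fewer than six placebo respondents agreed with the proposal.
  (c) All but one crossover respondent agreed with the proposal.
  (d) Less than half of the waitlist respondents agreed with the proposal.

(a) treatment: |A| = 7, |A ∩ B| = 3; needs |A ∩ B| ≤ |A ∖ B| — true.
(b) placebo: |A| = 9, |A ∩ B| = 6; needs |A ∩ B| < 6 — false.
(c) crossover: |A| = 8, |A ∩ B| = 8; needs |A ∖ B| = 1 — false.
(d) waitlist: |A| = 6, |A ∩ B| = 2; needs |A ∩ B| < |A ∖ B| — true.

2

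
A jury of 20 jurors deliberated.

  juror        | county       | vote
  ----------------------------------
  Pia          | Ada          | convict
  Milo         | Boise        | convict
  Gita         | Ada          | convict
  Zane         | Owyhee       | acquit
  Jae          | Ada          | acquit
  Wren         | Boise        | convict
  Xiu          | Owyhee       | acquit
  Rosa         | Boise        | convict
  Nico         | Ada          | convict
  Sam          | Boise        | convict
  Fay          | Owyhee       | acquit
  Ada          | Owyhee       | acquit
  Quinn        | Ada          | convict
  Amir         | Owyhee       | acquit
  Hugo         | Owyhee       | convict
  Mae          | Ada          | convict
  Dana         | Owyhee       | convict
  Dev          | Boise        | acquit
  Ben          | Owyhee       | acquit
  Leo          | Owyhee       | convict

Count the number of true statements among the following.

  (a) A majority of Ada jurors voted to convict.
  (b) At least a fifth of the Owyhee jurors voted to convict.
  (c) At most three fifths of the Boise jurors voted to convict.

(a) Ada: |A| = 6, |A ∩ B| = 5; needs |A ∩ B| > |A ∖ B| — true.
(b) Owyhee: |A| = 9, |A ∩ B| = 3; needs |A ∩ B| / |A| ≥ 1/5 — true.
(c) Boise: |A| = 5, |A ∩ B| = 4; needs |A ∩ B| / |A| ≤ 3/5 — false.

2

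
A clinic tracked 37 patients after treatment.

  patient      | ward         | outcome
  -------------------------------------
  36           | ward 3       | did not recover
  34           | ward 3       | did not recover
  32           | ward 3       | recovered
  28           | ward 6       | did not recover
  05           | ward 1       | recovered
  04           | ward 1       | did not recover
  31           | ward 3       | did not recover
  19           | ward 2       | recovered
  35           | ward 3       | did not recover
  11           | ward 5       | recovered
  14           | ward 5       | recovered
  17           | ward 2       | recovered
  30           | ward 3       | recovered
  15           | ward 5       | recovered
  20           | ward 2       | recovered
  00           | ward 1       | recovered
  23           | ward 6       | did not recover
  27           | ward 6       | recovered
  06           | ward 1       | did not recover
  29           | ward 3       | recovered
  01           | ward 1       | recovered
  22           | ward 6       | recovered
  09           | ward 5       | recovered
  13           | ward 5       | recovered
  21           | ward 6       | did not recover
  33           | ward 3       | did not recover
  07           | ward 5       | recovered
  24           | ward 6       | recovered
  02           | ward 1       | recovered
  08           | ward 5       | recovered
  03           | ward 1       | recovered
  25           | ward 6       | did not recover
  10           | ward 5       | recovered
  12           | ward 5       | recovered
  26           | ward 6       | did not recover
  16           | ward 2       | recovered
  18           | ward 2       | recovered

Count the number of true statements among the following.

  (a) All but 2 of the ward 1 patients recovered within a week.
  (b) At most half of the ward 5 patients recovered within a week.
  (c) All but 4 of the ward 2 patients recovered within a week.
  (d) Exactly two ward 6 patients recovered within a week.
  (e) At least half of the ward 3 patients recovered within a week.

1

(a) ward 1: |A| = 7, |A ∩ B| = 5; needs |A ∖ B| = 2 — true.
(b) ward 5: |A| = 9, |A ∩ B| = 9; needs |A ∩ B| ≤ |A ∖ B| — false.
(c) ward 2: |A| = 5, |A ∩ B| = 5; needs |A ∖ B| = 4 — false.
(d) ward 6: |A| = 8, |A ∩ B| = 3; needs |A ∩ B| = 2 — false.
(e) ward 3: |A| = 8, |A ∩ B| = 3; needs |A ∩ B| ≥ |A ∖ B| — false.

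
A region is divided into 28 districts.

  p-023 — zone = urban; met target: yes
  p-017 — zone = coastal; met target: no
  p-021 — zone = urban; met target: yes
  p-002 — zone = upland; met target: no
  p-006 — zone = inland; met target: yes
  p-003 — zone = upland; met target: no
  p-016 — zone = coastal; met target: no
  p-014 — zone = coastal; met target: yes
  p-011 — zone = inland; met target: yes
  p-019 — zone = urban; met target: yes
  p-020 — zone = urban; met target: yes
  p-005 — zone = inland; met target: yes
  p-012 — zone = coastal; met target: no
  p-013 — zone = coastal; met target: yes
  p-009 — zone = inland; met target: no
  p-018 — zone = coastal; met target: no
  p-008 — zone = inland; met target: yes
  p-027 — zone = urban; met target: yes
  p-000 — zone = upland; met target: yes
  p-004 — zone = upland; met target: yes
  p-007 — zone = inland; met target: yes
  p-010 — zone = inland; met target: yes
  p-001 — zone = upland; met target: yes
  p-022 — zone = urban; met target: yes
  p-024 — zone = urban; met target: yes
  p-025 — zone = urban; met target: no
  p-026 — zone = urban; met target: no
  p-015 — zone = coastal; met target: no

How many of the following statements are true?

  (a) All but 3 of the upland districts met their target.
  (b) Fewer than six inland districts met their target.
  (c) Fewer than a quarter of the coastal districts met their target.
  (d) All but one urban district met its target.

0

(a) upland: |A| = 5, |A ∩ B| = 3; needs |A ∖ B| = 3 — false.
(b) inland: |A| = 7, |A ∩ B| = 6; needs |A ∩ B| < 6 — false.
(c) coastal: |A| = 7, |A ∩ B| = 2; needs |A ∩ B| / |A| < 1/4 — false.
(d) urban: |A| = 9, |A ∩ B| = 7; needs |A ∖ B| = 1 — false.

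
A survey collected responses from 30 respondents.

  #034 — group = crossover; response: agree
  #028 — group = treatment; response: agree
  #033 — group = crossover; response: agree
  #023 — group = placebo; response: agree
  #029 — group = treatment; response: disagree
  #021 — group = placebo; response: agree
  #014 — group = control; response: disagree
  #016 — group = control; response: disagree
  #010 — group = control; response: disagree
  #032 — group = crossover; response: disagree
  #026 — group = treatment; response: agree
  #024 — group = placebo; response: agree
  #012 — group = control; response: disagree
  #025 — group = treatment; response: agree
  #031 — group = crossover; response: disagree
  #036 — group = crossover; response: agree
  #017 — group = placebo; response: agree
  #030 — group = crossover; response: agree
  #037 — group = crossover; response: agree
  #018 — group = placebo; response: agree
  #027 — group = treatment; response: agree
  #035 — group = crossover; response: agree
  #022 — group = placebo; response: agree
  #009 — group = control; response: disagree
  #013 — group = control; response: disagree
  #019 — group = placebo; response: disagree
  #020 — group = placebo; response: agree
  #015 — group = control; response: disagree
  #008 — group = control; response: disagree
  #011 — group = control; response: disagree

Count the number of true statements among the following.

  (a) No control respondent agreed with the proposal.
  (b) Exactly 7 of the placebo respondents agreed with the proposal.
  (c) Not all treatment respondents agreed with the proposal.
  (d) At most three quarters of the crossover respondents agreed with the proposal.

4

(a) control: |A| = 9, |A ∩ B| = 0; needs A ∩ B = ∅ (|A ∩ B| = 0) — true.
(b) placebo: |A| = 8, |A ∩ B| = 7; needs |A ∩ B| = 7 — true.
(c) treatment: |A| = 5, |A ∩ B| = 4; needs A ⊄ B (|A ∖ B| ≥ 1) — true.
(d) crossover: |A| = 8, |A ∩ B| = 6; needs |A ∩ B| / |A| ≤ 3/4 — true.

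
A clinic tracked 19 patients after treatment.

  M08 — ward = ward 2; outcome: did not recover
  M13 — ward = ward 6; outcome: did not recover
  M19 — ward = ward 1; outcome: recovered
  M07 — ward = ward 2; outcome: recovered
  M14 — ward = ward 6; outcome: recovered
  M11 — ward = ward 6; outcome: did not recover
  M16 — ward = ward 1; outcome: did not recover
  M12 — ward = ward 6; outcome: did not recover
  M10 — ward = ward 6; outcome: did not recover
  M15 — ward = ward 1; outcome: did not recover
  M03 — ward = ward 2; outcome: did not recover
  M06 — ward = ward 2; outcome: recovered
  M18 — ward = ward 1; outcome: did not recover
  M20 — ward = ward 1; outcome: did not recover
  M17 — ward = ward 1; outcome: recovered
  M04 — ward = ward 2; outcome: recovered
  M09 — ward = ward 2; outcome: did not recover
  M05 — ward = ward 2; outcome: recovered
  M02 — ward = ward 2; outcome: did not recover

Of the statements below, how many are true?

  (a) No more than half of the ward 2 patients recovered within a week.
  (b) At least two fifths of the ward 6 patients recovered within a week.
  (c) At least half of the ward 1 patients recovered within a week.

(a) ward 2: |A| = 8, |A ∩ B| = 4; needs |A ∩ B| ≤ |A ∖ B| — true.
(b) ward 6: |A| = 5, |A ∩ B| = 1; needs |A ∩ B| / |A| ≥ 2/5 — false.
(c) ward 1: |A| = 6, |A ∩ B| = 2; needs |A ∩ B| ≥ |A ∖ B| — false.

1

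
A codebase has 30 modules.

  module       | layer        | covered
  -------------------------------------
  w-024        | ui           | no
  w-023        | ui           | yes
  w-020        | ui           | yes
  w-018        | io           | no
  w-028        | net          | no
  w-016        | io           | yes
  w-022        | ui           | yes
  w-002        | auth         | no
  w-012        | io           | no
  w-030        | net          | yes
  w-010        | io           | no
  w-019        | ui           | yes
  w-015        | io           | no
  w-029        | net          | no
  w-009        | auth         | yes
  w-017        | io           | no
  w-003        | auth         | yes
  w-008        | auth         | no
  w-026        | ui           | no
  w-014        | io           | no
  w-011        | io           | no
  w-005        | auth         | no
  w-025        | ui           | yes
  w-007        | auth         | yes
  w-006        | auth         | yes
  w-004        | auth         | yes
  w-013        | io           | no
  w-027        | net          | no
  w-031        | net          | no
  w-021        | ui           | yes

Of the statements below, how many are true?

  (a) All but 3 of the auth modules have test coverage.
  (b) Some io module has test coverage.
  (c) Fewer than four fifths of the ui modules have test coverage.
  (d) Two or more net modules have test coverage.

(a) auth: |A| = 8, |A ∩ B| = 5; needs |A ∖ B| = 3 — true.
(b) io: |A| = 9, |A ∩ B| = 1; needs A ∩ B ≠ ∅ (|A ∩ B| ≥ 1) — true.
(c) ui: |A| = 8, |A ∩ B| = 6; needs |A ∩ B| / |A| < 4/5 — true.
(d) net: |A| = 5, |A ∩ B| = 1; needs |A ∩ B| ≥ 2 — false.

3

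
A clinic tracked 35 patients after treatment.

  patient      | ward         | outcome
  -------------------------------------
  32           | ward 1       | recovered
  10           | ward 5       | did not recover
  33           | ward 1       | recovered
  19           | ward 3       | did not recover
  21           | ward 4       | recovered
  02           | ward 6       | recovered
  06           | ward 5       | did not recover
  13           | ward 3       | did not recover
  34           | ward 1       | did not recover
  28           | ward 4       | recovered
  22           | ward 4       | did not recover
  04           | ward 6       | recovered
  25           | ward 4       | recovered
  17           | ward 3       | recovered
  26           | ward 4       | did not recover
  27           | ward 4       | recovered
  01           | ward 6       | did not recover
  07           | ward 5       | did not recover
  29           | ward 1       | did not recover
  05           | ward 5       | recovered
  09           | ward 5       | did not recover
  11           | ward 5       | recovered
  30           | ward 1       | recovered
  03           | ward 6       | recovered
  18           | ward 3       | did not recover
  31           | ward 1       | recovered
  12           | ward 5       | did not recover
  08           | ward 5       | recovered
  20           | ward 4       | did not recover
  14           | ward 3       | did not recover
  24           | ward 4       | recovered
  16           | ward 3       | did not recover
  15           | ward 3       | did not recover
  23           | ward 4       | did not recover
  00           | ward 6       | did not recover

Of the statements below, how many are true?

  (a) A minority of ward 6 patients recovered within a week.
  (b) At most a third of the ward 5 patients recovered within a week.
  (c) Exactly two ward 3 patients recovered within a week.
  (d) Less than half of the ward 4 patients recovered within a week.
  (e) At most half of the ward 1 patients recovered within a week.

(a) ward 6: |A| = 5, |A ∩ B| = 3; needs |A ∩ B| < |A ∖ B| — false.
(b) ward 5: |A| = 8, |A ∩ B| = 3; needs |A ∩ B| / |A| ≤ 1/3 — false.
(c) ward 3: |A| = 7, |A ∩ B| = 1; needs |A ∩ B| = 2 — false.
(d) ward 4: |A| = 9, |A ∩ B| = 5; needs |A ∩ B| < |A ∖ B| — false.
(e) ward 1: |A| = 6, |A ∩ B| = 4; needs |A ∩ B| ≤ |A ∖ B| — false.

0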